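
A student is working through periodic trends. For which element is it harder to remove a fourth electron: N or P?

N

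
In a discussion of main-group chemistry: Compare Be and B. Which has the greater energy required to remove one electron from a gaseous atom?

Be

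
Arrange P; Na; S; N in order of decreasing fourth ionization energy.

Na, N, P, S

Consider each +3 ion: P³⁺ still has 2 valence electrons; Na³⁺ is already 2 electrons into the core; S³⁺ still has 3 valence electrons; N³⁺ still has 2 valence electrons.
Breaking into a closed-shell core is much more expensive than removing a leftover valence electron — Na has the largest IE_4 here.
Valence configurations: P³⁺ [Ne]3s², S³⁺ [Ne]3s²3p¹, N³⁺ [He]2s².
S³⁺ loses a lone 3p electron whereas P³⁺ must break into a filled 3s² pair, so IE_4(P) > IE_4(S) even though S has the higher nuclear charge.
The numbers (kJ/mol): P 4964, Na 9543, S 4556, N 7475.
So the fourth ionization energies run S < P < N < Na.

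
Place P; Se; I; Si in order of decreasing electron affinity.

I > Se > Si > P

EA tends to increase across a period and decrease down a group, though the pattern is less regular than for IE or radius.
Here both period and group differ, so the two effects have to be weighed against each other.
Si > P: this pair runs against the simple trend — see the exception note.
Se > Si: the two effects oppose for this pair; the across-period effect wins (195 vs 134 kJ/mol).
I > Se: the two effects oppose for this pair; the across-period effect wins (295 vs 195 kJ/mol).
Note the exception: Si has a higher electron affinity than P, contrary to the simple trend — adding an electron to P's half-filled 3p³ is unfavourable, so Si (3p²) has the more exothermic EA.
Tabulated electron affinity (kJ/mol): Si 134, P 72, Se 195, I 295.
So from highest to lowest: I > Se > Si > P.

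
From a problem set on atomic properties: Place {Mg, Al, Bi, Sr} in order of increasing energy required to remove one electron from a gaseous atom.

Sr < Al < Bi < Mg

Mg is in period 3, group 2; Al is in period 3, group 13; Sr is in period 5, group 2; Bi is in period 6, group 15.
Across a period the outer electron is held more tightly (higher IE₁); down a group it sits in a higher shell, more shielded, and comes off more easily.
Neither a single period nor a single group — weigh both effects.
Al > Sr: both effects reinforce here, so Al is clearly the higher of the two.
Bi > Al: the two effects oppose for this pair; the across-period effect wins (703 vs 578 kJ/mol).
Mg > Bi: period and group pull opposite ways; the down-group shift dominates (738 vs 703 kJ/mol).
Note the exception: Mg has a higher first ionization energy than Al, contrary to the simple trend — Al's single 3p electron is easier to remove than one from Mg's filled 3s².
Approximate values (kJ/mol): Mg 738, Al 578, Sr 550, Bi 703.
So from lowest to highest: Sr < Al < Bi < Mg.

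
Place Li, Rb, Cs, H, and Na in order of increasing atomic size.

H < Li < Na < Rb < Cs

Across a period the added protons contract the valence shell; down a group each new principal shell makes the atom larger.
All are in group 1, so atomic radius increases down the group.
So from smallest to largest: H < Li < Na < Rb < Cs.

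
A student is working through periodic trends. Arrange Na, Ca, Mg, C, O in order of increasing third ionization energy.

The third ionization energy removes an electron from the +2 ion. For each element: Na²⁺ is already 1 electron into the core; Ca²⁺ is the bare [Ar] core; Mg²⁺ is the bare [Ne] core; C²⁺ still has 2 valence electrons; O²⁺ still has 4 valence electrons.
Usually core removal costs more than valence removal, but here the competition is close: a tightly held n=2 valence electron can cost more to remove than an n=3 core electron, so the actual values have to decide it.
Valence configurations: C²⁺ [He]2s², O²⁺ [He]2s²2p².
Approximate IE_3 values (kJ/mol): Na 6910, Ca 4912, Mg 7733, C 4620, O 5300.
Putting it together, IE_3: C < Ca < O < Na < Mg.

C, Ca, O, Na, Mg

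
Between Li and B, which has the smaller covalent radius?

Atomic radius shrinks across a period as nuclear charge pulls the same shell inward, and grows down a group as new shells are added.
All lie in period 2, so atomic radius increases right to left.
So B has the smaller covalent radius (B < Li).

B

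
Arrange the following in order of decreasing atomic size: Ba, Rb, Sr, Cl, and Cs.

Radius decreases left→right (rising Z_eff, same n) and increases top→bottom (higher n).
These span different periods and groups, so the two trends combine.
Sr > Cl: relative to Cl, both the across-period and down-group shifts push Sr's atomic radius up.
Ba > Sr: Ba sits below Sr in group 2, so the down-group effect alone puts Ba larger.
Rb > Ba: period and group pull opposite ways; the across-period shift dominates (210 vs 196 pm).
Cs > Rb: Cs sits below Rb in group 1, so the down-group effect alone puts Cs larger.
Approximate values (pm): Cl 99, Rb 210, Sr 185, Cs 232, Ba 196.
So from largest to smallest: Cs > Rb > Ba > Sr > Cl.

Cs > Rb > Ba > Sr > Cl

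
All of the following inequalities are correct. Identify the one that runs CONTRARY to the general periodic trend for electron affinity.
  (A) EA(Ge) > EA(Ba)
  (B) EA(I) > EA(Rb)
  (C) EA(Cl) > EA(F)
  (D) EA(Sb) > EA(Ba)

The general trend: electron affinity increases across a period and decreases down a group.
(A) Ge (period 4, group 14) vs Ba (period 6, group 2): the stated order agrees with the simple trend.
(B) I (period 5, group 17) vs Rb (period 5, group 1): the stated order agrees with the simple trend.
(C) Cl (period 3, group 17) vs F (period 2, group 17): the stated order contradicts the simple trend.
(D) Sb (period 5, group 15) vs Ba (period 6, group 2): the stated order agrees with the simple trend.
The exception is (C): F's small 2p subshell makes the incoming electron feel strong e⁻–e⁻ repulsion, so Cl actually releases more energy on gaining an electron.

(C)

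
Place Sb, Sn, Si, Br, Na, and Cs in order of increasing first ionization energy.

Cs < Na < Sn < Si < Sb < Br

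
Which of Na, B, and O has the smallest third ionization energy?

B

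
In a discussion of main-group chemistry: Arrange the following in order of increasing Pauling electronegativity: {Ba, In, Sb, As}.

As is in period 4, group 15; In is in period 5, group 13; Sb is in period 5, group 15; Ba is in period 6, group 2.
EN rises left→right (higher Z_eff, smaller atoms) and falls top→bottom (larger, more shielded atoms).
Here both period and group differ, so the two effects have to be weighed against each other.
In > Ba: both effects reinforce here, so In is clearly the higher of the two.
Sb > In: Sb lies to the right of In in period 5, so the across-period effect alone puts Sb higher.
As > Sb: As sits above Sb in group 15, so the down-group effect alone puts As higher.
For reference (Pauling): As 2.18, In 1.78, Sb 2.05, Ba 0.89.
So from lowest to highest: Ba < In < Sb < As.

Ba < In < Sb < As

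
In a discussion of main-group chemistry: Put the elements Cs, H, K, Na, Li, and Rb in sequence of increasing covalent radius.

H < Li < Na < K < Rb < Cs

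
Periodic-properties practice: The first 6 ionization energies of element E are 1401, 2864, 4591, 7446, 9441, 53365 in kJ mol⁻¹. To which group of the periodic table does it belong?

Look for the largest jump between consecutive ionization energies: IE6/IE5 ≈ 5.7, far larger than any earlier ratio.
That jump marks the point where a core electron is being removed. So the atom has 5 valence electrons.
A main-group element with 5 valence electrons is in group 15.

Group 15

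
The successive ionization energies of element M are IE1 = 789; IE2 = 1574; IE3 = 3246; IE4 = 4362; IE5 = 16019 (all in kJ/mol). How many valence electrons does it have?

Look for the largest jump between consecutive ionization energies: IE5/IE4 ≈ 3.7, far larger than any earlier ratio.
That jump marks the point where a core electron is being removed. So the atom has 4 valence electrons.

4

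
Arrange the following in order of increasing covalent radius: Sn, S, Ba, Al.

S < Al < Sn < Ba

Al is in period 3, group 13; S is in period 3, group 16; Sn is in period 5, group 14; Ba is in period 6, group 2.
Atomic radius shrinks across a period as nuclear charge pulls the same shell inward, and grows down a group as new shells are added.
Here both period and group differ, so the two effects have to be weighed against each other.
Al > S: Al lies to the left of S in period 3, so the across-period effect alone puts Al larger.
Sn > Al: the two effects oppose for this pair; the down-group effect wins (140 vs 126 pm).
Ba > Sn: relative to Sn, both the across-period and down-group shifts push Ba's atomic radius up.
For reference (pm): Al 126, S 103, Sn 140, Ba 196.
So from smallest to largest: S < Al < Sn < Ba.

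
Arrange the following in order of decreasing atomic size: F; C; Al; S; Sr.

C is in period 2, group 14; F is in period 2, group 17; Al is in period 3, group 13; S is in period 3, group 16; Sr is in period 5, group 2.
Across a period the added protons contract the valence shell; down a group each new principal shell makes the atom larger.
Here both period and group differ, so the two effects have to be weighed against each other.
C > F: both are in period 2; the period trend gives C the larger value.
S > C: period and group pull opposite ways; the down-group shift dominates (103 vs 75 pm).
Al > S: both are in period 3; the period trend gives Al the larger value.
Sr > Al: both effects reinforce here, so Sr is clearly the larger of the two.
Tabulated atomic radius (pm): C 75, F 64, Al 126, S 103, Sr 185.
So from largest to smallest: Sr > Al > S > C > F.

Sr > Al > S > C > F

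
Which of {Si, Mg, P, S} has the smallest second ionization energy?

After 1 electron has been removed, what remains? Si⁺ still has 3 valence electrons; Mg⁺ still has 1 valence electron; P⁺ still has 4 valence electrons; S⁺ still has 5 valence electrons.
All are still removing valence electrons, so compare the +1 ions as you would atoms: IE_2 generally rises across a period (higher Z_eff) and falls down a group (larger shell), subject to the usual subshell exceptions.
Valence configurations: Si⁺ [Ne]3s²3p¹, Mg⁺ [Ne]3s¹, P⁺ [Ne]3s²3p², S⁺ [Ne]3s²3p³.
The numbers (kJ/mol): Si 1577, Mg 1451, P 1907, S 2252.
Hence IE_2: Mg < Si < P < S.

Mg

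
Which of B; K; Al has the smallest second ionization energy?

Al

IE_2 is the cost of taking one more electron from the +1 cation: B⁺ still has 2 valence electrons; K⁺ is the bare [Ar] core; Al⁺ still has 2 valence electrons.
Pulling an electron out of a noble-gas core costs far more than removing a remaining valence electron, so K sits at the high end of IE_2.
Valence configurations: B⁺ [He]2s², Al⁺ [Ne]3s².
Tabulated IE_2 (kJ/mol): B 2427, K 3052, Al 1817.
Putting it together, IE_2: Al < B < K.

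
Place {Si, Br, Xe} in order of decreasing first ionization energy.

Xe, Br, Si

Si is in period 3, group 14; Br is in period 4, group 17; Xe is in period 5, group 18.
IE₁ increases left→right with effective nuclear charge and decreases top→bottom as the valence shell moves farther out.
Neither a single period nor a single group — weigh both effects.
Br > Si: the two effects oppose for this pair; the across-period effect wins (1140 vs 786 kJ/mol).
Xe > Br: period and group pull opposite ways; the across-period shift dominates (1170 vs 1140 kJ/mol).
For reference (kJ/mol): Si 786, Br 1140, Xe 1170.
So from highest to lowest: Xe > Br > Si.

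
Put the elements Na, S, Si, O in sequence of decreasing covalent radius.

Na > Si > S > O

O is in period 2, group 16; Na is in period 3, group 1; Si is in period 3, group 14; S is in period 3, group 16.
Across a period the added protons contract the valence shell; down a group each new principal shell makes the atom larger.
Here both period and group differ, so the two effects have to be weighed against each other.
S > O: S sits below O in group 16, so the down-group effect alone puts S larger.
Si > S: Si lies to the left of S in period 3, so the across-period effect alone puts Si larger.
Na > Si: Na lies to the left of Si in period 3, so the across-period effect alone puts Na larger.
For reference (pm): O 63, Na 155, Si 116, S 103.
So from largest to smallest: Na > Si > S > O.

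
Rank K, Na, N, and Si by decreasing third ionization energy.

Na > N > K > Si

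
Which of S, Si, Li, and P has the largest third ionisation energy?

Consider each +2 ion: S²⁺ still has 4 valence electrons; Si²⁺ still has 2 valence electrons; Li²⁺ is already 1 electron into the core; P²⁺ still has 3 valence electrons.
Breaking into a closed-shell core is much more expensive than removing a leftover valence electron — Li has the largest IE_3 here.
Valence configurations: S²⁺ [Ne]3s²3p², Si²⁺ [Ne]3s², P²⁺ [Ne]3s²3p¹.
P²⁺ loses a lone 3p electron whereas Si²⁺ must break into a filled 3s² pair, so IE_3(Si) > IE_3(P) even though P has the higher nuclear charge.
Approximate IE_3 values (kJ/mol): S 3357, Si 3232, Li 11815, P 2914.
So the third ionization energies run P < Si < S < Li.

Li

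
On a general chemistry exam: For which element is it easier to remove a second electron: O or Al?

After 1 electron has been removed, what remains? O⁺ still has 5 valence electrons; Al⁺ still has 2 valence electrons.
All are still removing valence electrons, so compare the +1 ions as you would atoms: IE_2 generally rises across a period (higher Z_eff) and falls down a group (larger shell), subject to the usual subshell exceptions.
Valence configurations: O⁺ [He]2s²2p³, Al⁺ [Ne]3s².
Tabulated IE_2 (kJ/mol): O 3388, Al 1817.
Putting it together, IE_2: Al < O.

Al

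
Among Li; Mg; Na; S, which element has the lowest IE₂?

Mg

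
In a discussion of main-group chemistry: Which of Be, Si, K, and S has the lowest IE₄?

Si

The fourth ionization energy removes an electron from the +3 ion. For each element: Be³⁺ is already 1 electron into the core; Si³⁺ still has 1 valence electron; K³⁺ is already 2 electrons into the core; S³⁺ still has 3 valence electrons.
Core electrons are held far more tightly than valence electrons, so K and Be top the IE_4 order.
Valence configurations: Si³⁺ [Ne]3s¹, S³⁺ [Ne]3s²3p¹.
Approximate IE_4 values (kJ/mol): Be 21007, Si 4356, K 5877, S 4556.
Overall IE_4 order: Si < S < K < Be.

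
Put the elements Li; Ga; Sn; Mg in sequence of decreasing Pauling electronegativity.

Li is in period 2, group 1; Mg is in period 3, group 2; Ga is in period 4, group 13; Sn is in period 5, group 14.
Atoms toward the upper right of the periodic table pull bonding electrons most strongly.
These sit on a diagonal, where the across-period and down-group effects partly cancel.
Mg > Li: the two effects oppose for this pair; the across-period effect wins (1.31 vs 0.98).
Ga > Mg: period and group pull opposite ways; the across-period shift dominates (1.81 vs 1.31).
Sn > Ga: period and group pull opposite ways; the across-period shift dominates (1.96 vs 1.81).
For reference (Pauling): Li 0.98, Mg 1.31, Ga 1.81, Sn 1.96.
So from highest to lowest: Sn > Ga > Mg > Li.

Sn > Ga > Mg > Li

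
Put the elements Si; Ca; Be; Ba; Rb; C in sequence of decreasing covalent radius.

Rb > Ba > Ca > Si > Be > C

Moving right in a period, electrons are added to the same shell under a stronger nuclear pull, so atoms get smaller; moving down, a new shell is opened and atoms get larger.
Here both period and group differ, so the two effects have to be weighed against each other.
Be > C: both are in period 2; the period trend gives Be the larger value.
Si > Be: the two effects oppose for this pair; the down-group effect wins (116 vs 102 pm).
Ca > Si: relative to Si, both the across-period and down-group shifts push Ca's atomic radius up.
Ba > Ca: they share group 2; the group trend gives Ba the larger value.
Rb > Ba: period and group pull opposite ways; the across-period shift dominates (210 vs 196 pm).
For reference (pm): Be 102, C 75, Si 116, Ca 171, Rb 210, Ba 196.
So from largest to smallest: Rb > Ba > Ca > Si > Be > C.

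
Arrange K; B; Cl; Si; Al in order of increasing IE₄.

Si, Cl, K, Al, B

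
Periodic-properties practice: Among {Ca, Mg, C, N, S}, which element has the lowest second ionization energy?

Ca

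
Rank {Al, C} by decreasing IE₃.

The third ionization energy removes an electron from the +2 ion. For each element: Al²⁺ still has 1 valence electron; C²⁺ still has 2 valence electrons.
All are still removing valence electrons, so compare the +2 ions as you would atoms: IE_3 generally rises across a period (higher Z_eff) and falls down a group (larger shell), subject to the usual subshell exceptions.
Valence configurations: Al²⁺ [Ne]3s¹, C²⁺ [He]2s².
Tabulated IE_3 (kJ/mol): Al 2745, C 4620.
Overall IE_3 order: Al < C.

C > Al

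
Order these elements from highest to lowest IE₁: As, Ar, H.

Ar, H, As

H is in period 1, group 1; Ar is in period 3, group 18; As is in period 4, group 15.
Across a period the outer electron is held more tightly (higher IE₁); down a group it sits in a higher shell, more shielded, and comes off more easily.
Here both period and group differ, so the two effects have to be weighed against each other.
H > As: the two effects oppose for this pair; the down-group effect wins (1312 vs 947 kJ/mol).
Ar > H: the two effects oppose for this pair; the across-period effect wins (1521 vs 1312 kJ/mol).
Tabulated first ionization energy (kJ/mol): H 1312, Ar 1521, As 947.
So from highest to lowest: Ar > H > As.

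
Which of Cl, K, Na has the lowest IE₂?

The second ionization energy removes an electron from the +1 ion. For each element: Cl⁺ still has 6 valence electrons; K⁺ is the bare [Ar] core; Na⁺ is the bare [Ne] core.
Pulling an electron out of a noble-gas core costs far more than removing a remaining valence electron, so K and Na sit at the high end of IE_2.
The numbers (kJ/mol): Cl 2298, K 3052, Na 4562.
Overall IE_2 order: Cl < K < Na.

Cl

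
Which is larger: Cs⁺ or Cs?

Cs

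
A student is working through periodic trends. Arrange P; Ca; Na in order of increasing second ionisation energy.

Consider each +1 ion: P⁺ still has 4 valence electrons; Ca⁺ still has 1 valence electron; Na⁺ is the bare [Ne] core.
Pulling an electron out of a noble-gas core costs far more than removing a remaining valence electron, so Na sits at the high end of IE_2.
Valence configurations: P⁺ [Ne]3s²3p², Ca⁺ [Ar]4s¹.
Tabulated IE_2 (kJ/mol): P 1907, Ca 1145, Na 4562.
So the second ionization energies run Ca < P < Na.

Ca < P < Na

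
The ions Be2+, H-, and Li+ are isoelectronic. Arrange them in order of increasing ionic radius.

Be2+ < Li+ < H-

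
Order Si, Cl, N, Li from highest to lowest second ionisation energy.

Li > N > Cl > Si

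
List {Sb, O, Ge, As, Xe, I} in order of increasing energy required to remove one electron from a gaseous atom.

Ge, Sb, As, I, Xe, O

O is in period 2, group 16; Ge is in period 4, group 14; As is in period 4, group 15; Sb is in period 5, group 15; I is in period 5, group 17; Xe is in period 5, group 18.
First ionization energy rises across a period (greater Z_eff holds electrons more tightly) and falls down a group (valence electrons are farther from the nucleus).
Neither a single period nor a single group — weigh both effects.
Sb > Ge: the two effects oppose for this pair; the across-period effect wins (831 vs 762 kJ/mol).
As > Sb: they share group 15; the group trend gives As the larger value.
I > As: the two effects oppose for this pair; the across-period effect wins (1008 vs 947 kJ/mol).
Xe > I: Xe lies to the right of I in period 5, so the across-period effect alone puts Xe higher.
O > Xe: period and group pull opposite ways; the down-group shift dominates (1314 vs 1170 kJ/mol).
Tabulated first ionization energy (kJ/mol): O 1314, Ge 762, As 947, Sb 831, I 1008, Xe 1170.
So from lowest to highest: Ge < Sb < As < I < Xe < O.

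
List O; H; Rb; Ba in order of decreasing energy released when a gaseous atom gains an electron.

O > H > Rb > Ba

H is in period 1, group 1; O is in period 2, group 16; Rb is in period 5, group 1; Ba is in period 6, group 2.
Adding an electron releases more energy for atoms nearer the top right (short of the noble gases).
These span different periods and groups, so the two trends combine.
Rb > Ba: the two effects oppose for this pair; the down-group effect wins (47 vs 14 kJ/mol).
H > Rb: H sits above Rb in group 1, so the down-group effect alone puts H higher.
O > H: period and group pull opposite ways; the across-period shift dominates (141 vs 73 kJ/mol).
For reference (kJ/mol): H 73, O 141, Rb 47, Ba 14.
So from highest to lowest: O > H > Rb > Ba.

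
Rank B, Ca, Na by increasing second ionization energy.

Ca, B, Na

After 1 electron has been removed, what remains? B⁺ still has 2 valence electrons; Ca⁺ still has 1 valence electron; Na⁺ is the bare [Ne] core.
Core electrons are held far more tightly than valence electrons, so Na tops the IE_2 order.
Valence configurations: B⁺ [He]2s², Ca⁺ [Ar]4s¹.
The numbers (kJ/mol): B 2427, Ca 1145, Na 4562.
Hence IE_2: Ca < B < Na.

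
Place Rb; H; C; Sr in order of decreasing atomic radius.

Across a period the added protons contract the valence shell; down a group each new principal shell makes the atom larger.
These span different periods and groups, so the two trends combine.
C > H: period and group pull opposite ways; the down-group shift dominates (75 vs 32 pm).
Sr > C: both effects reinforce here, so Sr is clearly the larger of the two.
Rb > Sr: Rb lies to the left of Sr in period 5, so the across-period effect alone puts Rb larger.
Tabulated atomic radius (pm): H 32, C 75, Rb 210, Sr 185.
So from largest to smallest: Rb > Sr > C > H.

Rb > Sr > C > H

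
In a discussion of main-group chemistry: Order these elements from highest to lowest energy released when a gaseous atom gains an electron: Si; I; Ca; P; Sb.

Si is in period 3, group 14; P is in period 3, group 15; Ca is in period 4, group 2; Sb is in period 5, group 15; I is in period 5, group 17.
Atoms with high Z_eff and room in the valence shell (especially the halogens) have the most exothermic electron affinities.
Neither a single period nor a single group — weigh both effects.
P > Ca: relative to Ca, both the across-period and down-group shifts push P's electron affinity up.
Sb > P: this pair runs against the simple trend — see the exception note.
Si > Sb: the two effects oppose for this pair; the down-group effect wins (134 vs 103 kJ/mol).
I > Si: period and group pull opposite ways; the across-period shift dominates (295 vs 134 kJ/mol).
Note the exception: Sb has a higher electron affinity than P, contrary to the simple trend — both are half-filled np³, but the pairing/repulsion penalty for the added electron shrinks as the p orbitals become larger and more diffuse down the group, and for Sb that outweighs the weaker nuclear attraction.
Note the exception: Si has a higher electron affinity than P, contrary to the simple trend — adding an electron to P's half-filled 3p³ is unfavourable, so Si (3p²) has the more exothermic EA.
Approximate values (kJ/mol): Si 134, P 72, Ca 2, Sb 103, I 295.
So from highest to lowest: I > Si > Sb > P > Ca.

I > Si > Sb > P > Ca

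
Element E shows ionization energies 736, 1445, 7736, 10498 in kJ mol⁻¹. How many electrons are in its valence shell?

Look for the largest jump between consecutive ionization energies: IE3/IE2 ≈ 5.4, far larger than any earlier ratio.
That jump marks the point where a core electron is being removed. So the atom has 2 valence electrons.

2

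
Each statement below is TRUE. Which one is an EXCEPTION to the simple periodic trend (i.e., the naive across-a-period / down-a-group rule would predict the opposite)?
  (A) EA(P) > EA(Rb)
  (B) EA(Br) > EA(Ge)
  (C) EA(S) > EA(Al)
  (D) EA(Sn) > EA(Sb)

(D)

The general trend: electron affinity increases across a period and decreases down a group.
(A) P (period 3, group 15) vs Rb (period 5, group 1): the stated order agrees with the simple trend.
(B) Br (period 4, group 17) vs Ge (period 4, group 14): the stated order agrees with the simple trend.
(C) S (period 3, group 16) vs Al (period 3, group 13): the stated order agrees with the simple trend.
(D) Sn (period 5, group 14) vs Sb (period 5, group 15): the stated order contradicts the simple trend.
The exception is (D): adding an electron to Sb's half-filled 5p³ is unfavourable, so Sn has the more exothermic EA.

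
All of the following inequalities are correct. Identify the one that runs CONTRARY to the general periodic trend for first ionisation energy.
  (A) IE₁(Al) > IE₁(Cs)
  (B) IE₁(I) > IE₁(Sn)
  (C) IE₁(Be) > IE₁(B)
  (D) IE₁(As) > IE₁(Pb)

The general trend: first ionisation energy increases across a period and decreases down a group.
(A) Al (period 3, group 13) vs Cs (period 6, group 1): the stated order agrees with the simple trend.
(B) I (period 5, group 17) vs Sn (period 5, group 14): the stated order agrees with the simple trend.
(C) Be (period 2, group 2) vs B (period 2, group 13): the stated order contradicts the simple trend.
(D) As (period 4, group 15) vs Pb (period 6, group 14): the stated order agrees with the simple trend.
The exception is (C): removing B's lone 2p electron is easier than breaking Be's filled 2s².

(C)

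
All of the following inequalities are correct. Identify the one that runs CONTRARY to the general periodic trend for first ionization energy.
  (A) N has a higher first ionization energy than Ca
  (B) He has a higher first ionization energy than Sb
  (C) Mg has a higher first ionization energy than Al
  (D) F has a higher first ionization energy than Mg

(C)

The general trend: first ionization energy increases across a period and decreases down a group.
(A) N (period 2, group 15) vs Ca (period 4, group 2): the stated order agrees with the simple trend.
(B) He (period 1, group 18) vs Sb (period 5, group 15): the stated order agrees with the simple trend.
(C) Mg (period 3, group 2) vs Al (period 3, group 13): the stated order contradicts the simple trend.
(D) F (period 2, group 17) vs Mg (period 3, group 2): the stated order agrees with the simple trend.
The exception is (C): Al's single 3p electron is easier to remove than one from Mg's filled 3s².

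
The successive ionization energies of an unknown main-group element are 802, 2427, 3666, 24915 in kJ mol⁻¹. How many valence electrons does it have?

Look for the largest jump between consecutive ionization energies: IE4/IE3 ≈ 6.8, far larger than any earlier ratio.
That jump marks the point where a core electron is being removed. So the atom has 3 valence electrons.

3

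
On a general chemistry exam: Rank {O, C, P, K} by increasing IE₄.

P < K < C < O

The fourth ionization energy removes an electron from the +3 ion. For each element: O³⁺ still has 3 valence electrons; C³⁺ still has 1 valence electron; P³⁺ still has 2 valence electrons; K³⁺ is already 2 electrons into the core.
Usually core removal costs more than valence removal, but here the competition is close: a tightly held n=2 valence electron can cost more to remove than an n=3 core electron, so the actual values have to decide it.
Valence configurations: O³⁺ [He]2s²2p¹, C³⁺ [He]2s¹, P³⁺ [Ne]3s².
Tabulated IE_4 (kJ/mol): O 7469, C 6223, P 4964, K 5877.
So the fourth ionization energies run P < K < C < O.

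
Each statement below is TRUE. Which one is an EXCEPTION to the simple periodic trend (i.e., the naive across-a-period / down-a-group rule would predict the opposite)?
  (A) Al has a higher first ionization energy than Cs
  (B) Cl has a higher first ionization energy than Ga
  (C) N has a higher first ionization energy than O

The general trend: first ionization energy increases across a period and decreases down a group.
(A) Al (period 3, group 13) vs Cs (period 6, group 1): the stated order agrees with the simple trend.
(B) Cl (period 3, group 17) vs Ga (period 4, group 13): the stated order agrees with the simple trend.
(C) N (period 2, group 15) vs O (period 2, group 16): the stated order contradicts the simple trend.
The exception is (C): pairing an electron in O's 2p⁴ costs repulsion energy, so O ionizes more easily than half-filled N (2p³).

(C)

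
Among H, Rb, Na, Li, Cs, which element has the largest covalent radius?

Cs

H is in period 1, group 1; Li is in period 2, group 1; Na is in period 3, group 1; Rb is in period 5, group 1; Cs is in period 6, group 1.
Radius decreases left→right (rising Z_eff, same n) and increases top→bottom (higher n).
All are in group 1, so atomic radius increases down the group.
The largest covalent radius among these belongs to Cs.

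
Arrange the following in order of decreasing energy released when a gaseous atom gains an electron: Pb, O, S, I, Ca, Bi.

O is in period 2, group 16; S is in period 3, group 16; Ca is in period 4, group 2; I is in period 5, group 17; Pb is in period 6, group 14; Bi is in period 6, group 15.
Electron affinity generally becomes more exothermic across a period toward the halogens and less exothermic down a group.
These span different periods and groups, so the two trends combine.
Pb > Ca: period and group pull opposite ways; the across-period shift dominates (35 vs 2 kJ/mol).
Bi > Pb: Bi lies to the right of Pb in period 6, so the across-period effect alone puts Bi higher.
O > Bi: relative to Bi, both the across-period and down-group shifts push O's electron affinity up.
S > O: this pair runs against the simple trend — see the exception note.
I > S: the two effects oppose for this pair; the across-period effect wins (295 vs 200 kJ/mol).
Note the exception: S has a higher electron affinity than O, contrary to the simple trend — the compact 2p subshell of O repels the added electron more than S's larger 3p does.
Approximate values (kJ/mol): O 141, S 200, Ca 2, I 295, Pb 35, Bi 91.
So from highest to lowest: I > S > O > Bi > Pb > Ca.

I > S > O > Bi > Pb > Ca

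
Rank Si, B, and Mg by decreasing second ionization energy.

B > Si > Mg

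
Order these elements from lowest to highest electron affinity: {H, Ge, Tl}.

Tl, H, Ge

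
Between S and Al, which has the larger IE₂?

S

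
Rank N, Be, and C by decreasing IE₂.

Consider each +1 ion: N⁺ still has 4 valence electrons; Be⁺ still has 1 valence electron; C⁺ still has 3 valence electrons.
All are still removing valence electrons, so compare the +1 ions as you would atoms: IE_2 generally rises across a period (higher Z_eff) and falls down a group (larger shell), subject to the usual subshell exceptions.
Valence configurations: N⁺ [He]2s²2p², Be⁺ [He]2s¹, C⁺ [He]2s²2p¹.
Approximate IE_2 values (kJ/mol): N 2856, Be 1757, C 2353.
Putting it together, IE_2: Be < C < N.

N > C > Be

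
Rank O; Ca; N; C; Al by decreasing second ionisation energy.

Consider each +1 ion: O⁺ still has 5 valence electrons; Ca⁺ still has 1 valence electron; N⁺ still has 4 valence electrons; C⁺ still has 3 valence electrons; Al⁺ still has 2 valence electrons.
All are still removing valence electrons, so compare the +1 ions as you would atoms: IE_2 generally rises across a period (higher Z_eff) and falls down a group (larger shell), subject to the usual subshell exceptions.
Valence configurations: O⁺ [He]2s²2p³, Ca⁺ [Ar]4s¹, N⁺ [He]2s²2p², C⁺ [He]2s²2p¹, Al⁺ [Ne]3s².
Approximate IE_2 values (kJ/mol): O 3388, Ca 1145, N 2856, C 2353, Al 1817.
So the second ionization energies run Ca < Al < C < N < O.

O, N, C, Al, Ca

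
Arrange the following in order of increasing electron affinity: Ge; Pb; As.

Pb, As, Ge

Ge is in period 4, group 14; As is in period 4, group 15; Pb is in period 6, group 14.
Electron affinity generally becomes more exothermic across a period toward the halogens and less exothermic down a group.
Neither a single period nor a single group — weigh both effects.
As > Pb: both effects reinforce here, so As is clearly the higher of the two.
Ge > As: this pair runs against the simple trend — see the exception note.
Note the exception: Ge has a higher electron affinity than As, contrary to the simple trend — adding an electron to As's half-filled 4p³ is unfavourable, so Ge (4p²) has the more exothermic EA.
For reference (kJ/mol): Ge 119, As 78, Pb 35.
So from lowest to highest: Pb < As < Ge.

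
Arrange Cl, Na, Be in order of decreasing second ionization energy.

Na > Cl > Be

After 1 electron has been removed, what remains? Cl⁺ still has 6 valence electrons; Na⁺ is the bare [Ne] core; Be⁺ still has 1 valence electron.
Core electrons are held far more tightly than valence electrons, so Na tops the IE_2 order.
Valence configurations: Cl⁺ [Ne]3s²3p⁴, Be⁺ [He]2s¹.
The numbers (kJ/mol): Cl 2298, Na 4562, Be 1757.
Overall IE_2 order: Be < Cl < Na.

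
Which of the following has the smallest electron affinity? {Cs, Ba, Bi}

Ba

Cs is in period 6, group 1; Ba is in period 6, group 2; Bi is in period 6, group 15.
Electron affinity generally becomes more exothermic across a period toward the halogens and less exothermic down a group.
All lie in period 6; the across-period trend (electron affinity increases left to right) applies, with the exception below.
Note the exception: Cs has a higher electron affinity than Ba, contrary to the simple trend — adding an electron to Ba (ns²) has to open a new, higher-energy np subshell, which is unfavourable.
For reference (kJ/mol): Cs 46, Ba 14, Bi 91.
The smallest electron affinity among these belongs to Ba.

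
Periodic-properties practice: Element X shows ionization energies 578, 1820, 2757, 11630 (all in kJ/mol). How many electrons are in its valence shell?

Look for the largest jump between consecutive ionization energies: IE4/IE3 ≈ 4.2, far larger than any earlier ratio.
That jump marks the point where a core electron is being removed. So the atom has 3 valence electrons.

3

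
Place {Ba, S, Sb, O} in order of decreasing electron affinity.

S > O > Sb > Ba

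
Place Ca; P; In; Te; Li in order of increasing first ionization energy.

Li is in period 2, group 1; P is in period 3, group 15; Ca is in period 4, group 2; In is in period 5, group 13; Te is in period 5, group 16.
Across a period the outer electron is held more tightly (higher IE₁); down a group it sits in a higher shell, more shielded, and comes off more easily.
These span different periods and groups, so the two trends combine.
In > Li: period and group pull opposite ways; the across-period shift dominates (558 vs 520 kJ/mol).
Ca > In: the two effects oppose for this pair; the down-group effect wins (590 vs 558 kJ/mol).
Te > Ca: period and group pull opposite ways; the across-period shift dominates (869 vs 590 kJ/mol).
P > Te: period and group pull opposite ways; the down-group shift dominates (1012 vs 869 kJ/mol).
Tabulated first ionization energy (kJ/mol): Li 520, P 1012, Ca 590, In 558, Te 869.
So from lowest to highest: Li < In < Ca < Te < P.

Li < In < Ca < Te < P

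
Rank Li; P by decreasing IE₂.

Li > P

Consider each +1 ion: Li⁺ is the bare [He] core; P⁺ still has 4 valence electrons.
Pulling an electron out of a noble-gas core costs far more than removing a remaining valence electron, so Li sits at the high end of IE_2.
The numbers (kJ/mol): Li 7298, P 1907.
So the second ionization energies run P < Li.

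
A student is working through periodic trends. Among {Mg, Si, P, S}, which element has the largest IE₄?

The fourth ionization energy removes an electron from the +3 ion. For each element: Mg³⁺ is already 1 electron into the core; Si³⁺ still has 1 valence electron; P³⁺ still has 2 valence electrons; S³⁺ still has 3 valence electrons.
Pulling an electron out of a noble-gas core costs far more than removing a remaining valence electron, so Mg sits at the high end of IE_4.
Valence configurations: Si³⁺ [Ne]3s¹, P³⁺ [Ne]3s², S³⁺ [Ne]3s²3p¹.
S³⁺ loses a lone 3p electron whereas P³⁺ must break into a filled 3s² pair, so IE_4(P) > IE_4(S) even though S has the higher nuclear charge.
Tabulated IE_4 (kJ/mol): Mg 10543, Si 4356, P 4964, S 4556.
Hence IE_4: Si < S < P < Mg.

Mg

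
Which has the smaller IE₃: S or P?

P

Consider each +2 ion: S²⁺ still has 4 valence electrons; P²⁺ still has 3 valence electrons.
All are still removing valence electrons, so compare the +2 ions as you would atoms: IE_3 generally rises across a period (higher Z_eff) and falls down a group (larger shell), subject to the usual subshell exceptions.
Valence configurations: S²⁺ [Ne]3s²3p², P²⁺ [Ne]3s²3p¹.
Tabulated IE_3 (kJ/mol): S 3357, P 2914.
Putting it together, IE_3: P < S.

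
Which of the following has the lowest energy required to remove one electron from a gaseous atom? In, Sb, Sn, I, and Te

In

Across a period the outer electron is held more tightly (higher IE₁); down a group it sits in a higher shell, more shielded, and comes off more easily.
All lie in period 5, so first ionization energy increases left to right.
The lowest energy required to remove one electron from a gaseous atom among these belongs to In.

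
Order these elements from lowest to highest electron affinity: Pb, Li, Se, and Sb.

Pb, Li, Sb, Se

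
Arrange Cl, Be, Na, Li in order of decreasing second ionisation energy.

Consider each +1 ion: Cl⁺ still has 6 valence electrons; Be⁺ still has 1 valence electron; Na⁺ is the bare [Ne] core; Li⁺ is the bare [He] core.
Breaking into a closed-shell core is much more expensive than removing a leftover valence electron — Na and Li have the largest IE_2 here.
Valence configurations: Cl⁺ [Ne]3s²3p⁴, Be⁺ [He]2s¹.
Tabulated IE_2 (kJ/mol): Cl 2298, Be 1757, Na 4562, Li 7298.
Hence IE_2: Be < Cl < Na < Li.

Li > Na > Cl > Be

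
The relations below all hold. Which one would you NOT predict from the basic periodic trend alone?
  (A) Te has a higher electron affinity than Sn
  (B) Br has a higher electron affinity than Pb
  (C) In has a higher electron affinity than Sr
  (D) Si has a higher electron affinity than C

The general trend: electron affinity increases across a period and decreases down a group.
(A) Te (period 5, group 16) vs Sn (period 5, group 14): the stated order agrees with the simple trend.
(B) Br (period 4, group 17) vs Pb (period 6, group 14): the stated order agrees with the simple trend.
(C) In (period 5, group 13) vs Sr (period 5, group 2): the stated order agrees with the simple trend.
(D) Si (period 3, group 14) vs C (period 2, group 14): the stated order contradicts the simple trend.
The exception is (D): Si's larger, more diffuse 3p orbitals accept an added electron slightly more readily than C's compact 2p.

(D)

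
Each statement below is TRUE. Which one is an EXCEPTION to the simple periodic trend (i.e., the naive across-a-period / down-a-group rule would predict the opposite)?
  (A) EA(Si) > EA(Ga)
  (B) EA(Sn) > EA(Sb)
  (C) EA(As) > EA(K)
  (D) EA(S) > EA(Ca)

The general trend: electron affinity increases across a period and decreases down a group.
(A) Si (period 3, group 14) vs Ga (period 4, group 13): the stated order agrees with the simple trend.
(B) Sn (period 5, group 14) vs Sb (period 5, group 15): the stated order contradicts the simple trend.
(C) As (period 4, group 15) vs K (period 4, group 1): the stated order agrees with the simple trend.
(D) S (period 3, group 16) vs Ca (period 4, group 2): the stated order agrees with the simple trend.
The exception is (B): adding an electron to Sb's half-filled 5p³ is unfavourable, so Sn has the more exothermic EA.

(B)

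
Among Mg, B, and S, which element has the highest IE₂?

The second ionization energy removes an electron from the +1 ion. For each element: Mg⁺ still has 1 valence electron; B⁺ still has 2 valence electrons; S⁺ still has 5 valence electrons.
All are still removing valence electrons, so compare the +1 ions as you would atoms: IE_2 generally rises across a period (higher Z_eff) and falls down a group (larger shell), subject to the usual subshell exceptions.
Valence configurations: Mg⁺ [Ne]3s¹, B⁺ [He]2s², S⁺ [Ne]3s²3p³.
Tabulated IE_2 (kJ/mol): Mg 1451, B 2427, S 2252.
Putting it together, IE_2: Mg < S < B.

B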